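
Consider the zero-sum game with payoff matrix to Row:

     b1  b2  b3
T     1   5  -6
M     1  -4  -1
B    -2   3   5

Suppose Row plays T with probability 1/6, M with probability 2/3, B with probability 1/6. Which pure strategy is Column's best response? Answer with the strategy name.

If Column plays b1, Row's expected payoff is (1/6)·1 + (2/3)·1 + (1/6)·(-2) = 1/2.
If Column plays b2, Row's expected payoff is (1/6)·5 + (2/3)·(-4) + (1/6)·3 = -4/3.
If Column plays b3, Row's expected payoff is (1/6)·(-6) + (2/3)·(-1) + (1/6)·5 = -5/6.
Column minimizes Row's payoff; the smallest is -4/3, so the best response is b2.

b2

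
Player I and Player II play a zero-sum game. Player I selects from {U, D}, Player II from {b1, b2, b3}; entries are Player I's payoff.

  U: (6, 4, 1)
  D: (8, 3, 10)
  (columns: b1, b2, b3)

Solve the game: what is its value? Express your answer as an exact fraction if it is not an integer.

37/10

Row minima: U → 1, D → 3; maximin = 3.
Column maxima: b1 → 8, b2 → 4, b3 → 10; minimax = 4.
3 ≠ 4, so there is no saddle point; optimal play is mixed.
b1 is strictly dominated by b2 (it gives Player I strictly more in every row), so Player II never plays it.
On the remaining 2×2 (U, D vs b2, b3):
Let Player I play U with probability p. Expected payoff against b2: 4p + 3(1−p) = p + 3; against b3: 1p + 10(1−p) = −9p + 10.
Setting these equal: p + 3 = −9p + 10 ⇒ 10p = 7 ⇒ p = 7/10, and the value is (1)·(7/10) + 3 = 37/10.
For Player II: with q = P(b2), equating U's and D's payoffs gives 3q + 1 = −7q + 10 ⇒ q = 9/10.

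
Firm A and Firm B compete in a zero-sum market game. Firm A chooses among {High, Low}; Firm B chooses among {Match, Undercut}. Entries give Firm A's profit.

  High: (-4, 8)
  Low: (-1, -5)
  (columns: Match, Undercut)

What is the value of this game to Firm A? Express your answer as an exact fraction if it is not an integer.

Row minima: High → -4, Low → -5; maximin = -4.
Column maxima: Match → -1, Undercut → 8; minimax = -1.
-4 ≠ -1, so there is no saddle point; optimal play is mixed.
Let Firm A play High with probability p. Expected payoff against Match: (-4)p + (-1)(1−p) = −3p − 1; against Undercut: 8p + (-5)(1−p) = 13p − 5.
Setting these equal: −3p − 1 = 13p − 5 ⇒ −16p = -4 ⇒ p = 1/4, and the value is (-3)·(1/4) − 1 = -7/4.
For Firm B: with q = P(Match), equating High's and Low's payoffs gives −12q + 8 = 4q − 5 ⇒ q = 13/16.

-7/4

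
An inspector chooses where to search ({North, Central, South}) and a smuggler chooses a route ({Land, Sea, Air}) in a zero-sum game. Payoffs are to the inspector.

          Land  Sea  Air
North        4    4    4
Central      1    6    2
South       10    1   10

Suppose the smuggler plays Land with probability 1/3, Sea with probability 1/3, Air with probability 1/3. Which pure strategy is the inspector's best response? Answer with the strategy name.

South

Expected payoff of North: (1/3)·4 + (1/3)·4 + (1/3)·4 = 4.
Expected payoff of Central: (1/3)·1 + (1/3)·6 + (1/3)·2 = 3.
Expected payoff of South: (1/3)·10 + (1/3)·1 + (1/3)·10 = 7.
The largest is 7, so the inspector's best response is South.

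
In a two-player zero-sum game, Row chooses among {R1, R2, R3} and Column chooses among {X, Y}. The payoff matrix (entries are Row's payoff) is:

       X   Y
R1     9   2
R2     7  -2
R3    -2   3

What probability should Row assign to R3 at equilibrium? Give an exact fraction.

7/12

Row minima: R1 → 2, R2 → -2, R3 → -2; maximin = 2.
Column maxima: X → 9, Y → 3; minimax = 3.
2 ≠ 3, so there is no saddle point; optimal play is mixed.
R2 is strictly dominated by R1, so Row never plays it.
On the remaining 2×2 (R1, R3 vs X, Y):
Let Row play R1 with probability p. Expected payoff against X: 9p + (-2)(1−p) = 11p − 2; against Y: 2p + 3(1−p) = −p + 3.
Setting these equal: 11p − 2 = −p + 3 ⇒ 12p = 5 ⇒ p = 5/12, and the value is (11)·(5/12) − 2 = 31/12.
For Column: with q = P(X), equating R1's and R3's payoffs gives 7q + 2 = −5q + 3 ⇒ q = 1/12.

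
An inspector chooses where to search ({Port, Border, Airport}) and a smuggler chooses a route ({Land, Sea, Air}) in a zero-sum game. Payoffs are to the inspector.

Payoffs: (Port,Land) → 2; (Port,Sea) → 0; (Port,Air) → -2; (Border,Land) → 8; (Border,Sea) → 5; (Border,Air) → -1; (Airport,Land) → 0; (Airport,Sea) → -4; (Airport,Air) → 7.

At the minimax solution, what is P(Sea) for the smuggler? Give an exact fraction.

8/17

Row minima: Port → -2, Border → -1, Airport → -4; maximin = -1.
Column maxima: Land → 8, Sea → 5, Air → 7; minimax = 5.
-1 ≠ 5, so there is no saddle point; optimal play is mixed.
Port is strictly dominated by Border, so the inspector never plays it.
Land is strictly dominated by Sea (it gives the inspector strictly more in every row), so the smuggler never plays it.
On the remaining 2×2 (Border, Airport vs Sea, Air):
Let the inspector play Border with probability p. Expected payoff against Sea: 5p + (-4)(1−p) = 9p − 4; against Air: (-1)p + 7(1−p) = −8p + 7.
Setting these equal: 9p − 4 = −8p + 7 ⇒ 17p = 11 ⇒ p = 11/17, and the value is (9)·(11/17) − 4 = 31/17.
For the smuggler: with q = P(Sea), equating Border's and Airport's payoffs gives 6q − 1 = −11q + 7 ⇒ q = 8/17.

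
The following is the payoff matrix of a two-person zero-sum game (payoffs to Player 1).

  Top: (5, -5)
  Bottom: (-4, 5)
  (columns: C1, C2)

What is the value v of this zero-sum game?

Row minima: Top → -5, Bottom → -4; maximin = -4.
Column maxima: C1 → 5, C2 → 5; minimax = 5.
-4 ≠ 5, so there is no saddle point; optimal play is mixed.
Let Player 1 play Top with probability p. Expected payoff against C1: 5p + (-4)(1−p) = 9p − 4; against C2: (-5)p + 5(1−p) = −10p + 5.
Setting these equal: 9p − 4 = −10p + 5 ⇒ 19p = 9 ⇒ p = 9/19, and the value is (9)·(9/19) − 4 = 5/19.
For Player 2: with q = P(C1), equating Top's and Bottom's payoffs gives 10q − 5 = −9q + 5 ⇒ q = 10/19.

5/19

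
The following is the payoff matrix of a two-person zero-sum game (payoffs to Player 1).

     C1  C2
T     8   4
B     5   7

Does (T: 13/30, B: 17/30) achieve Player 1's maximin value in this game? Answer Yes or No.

No

Against C1 this mix gives (13/30)·8 + (17/30)·5 = 63/10.
Against C2 this mix gives (13/30)·4 + (17/30)·7 = 57/10.
Player 2 will play C2, holding Player 1 to 57/10. Shifting weight toward the row that does better against C2 would raise this floor (the equalizing mix achieves 6 against both C2 and C1), so the proposed strategy is not optimal.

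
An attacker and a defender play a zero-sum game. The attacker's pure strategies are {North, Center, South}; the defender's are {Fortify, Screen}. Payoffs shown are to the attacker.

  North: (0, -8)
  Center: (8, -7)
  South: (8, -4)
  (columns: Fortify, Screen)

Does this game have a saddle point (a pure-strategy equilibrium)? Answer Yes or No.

Yes

Row minima: North → -8, Center → -7, South → -4; maximin = -4.
Column maxima: Fortify → 8, Screen → -4; minimax = -4.
maximin = minimax = -4, so a saddle point exists.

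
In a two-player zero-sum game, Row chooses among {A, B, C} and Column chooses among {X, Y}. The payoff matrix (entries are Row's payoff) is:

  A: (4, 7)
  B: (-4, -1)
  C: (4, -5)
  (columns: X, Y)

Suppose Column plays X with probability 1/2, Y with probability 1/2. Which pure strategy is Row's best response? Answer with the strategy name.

Expected payoff of A: (1/2)·4 + (1/2)·7 = 11/2.
Expected payoff of B: (1/2)·(-4) + (1/2)·(-1) = -5/2.
Expected payoff of C: (1/2)·4 + (1/2)·(-5) = -1/2.
The largest is 11/2, so Row's best response is A.

A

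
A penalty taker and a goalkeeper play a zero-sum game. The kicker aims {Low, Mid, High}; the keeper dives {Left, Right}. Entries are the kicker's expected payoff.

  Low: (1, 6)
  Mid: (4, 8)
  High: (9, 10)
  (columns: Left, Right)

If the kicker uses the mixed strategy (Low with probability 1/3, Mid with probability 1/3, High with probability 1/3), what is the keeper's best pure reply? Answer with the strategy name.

If the keeper plays Left, the kicker's expected payoff is (1/3)·1 + (1/3)·4 + (1/3)·9 = 14/3.
If the keeper plays Right, the kicker's expected payoff is (1/3)·6 + (1/3)·8 + (1/3)·10 = 8.
The keeper minimizes the kicker's payoff; the smallest is 14/3, so the best response is Left.

Left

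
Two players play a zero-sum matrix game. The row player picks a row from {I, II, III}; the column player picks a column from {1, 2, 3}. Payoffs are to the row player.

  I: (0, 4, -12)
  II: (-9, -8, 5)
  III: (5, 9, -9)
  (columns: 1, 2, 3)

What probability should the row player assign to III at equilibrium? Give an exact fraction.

1/2

Row minima: I → -12, II → -9, III → -9; maximin = -9.
Column maxima: 1 → 5, 2 → 9, 3 → 5; minimax = 5.
-9 ≠ 5, so there is no saddle point; optimal play is mixed.
I is strictly dominated by III, so the row player never plays it.
2 is strictly dominated by 1 (it gives the row player strictly more in every row), so the column player never plays it.
On the remaining 2×2 (II, III vs 1, 3):
Let the row player play II with probability p. Expected payoff against 1: (-9)p + 5(1−p) = −14p + 5; against 3: 5p + (-9)(1−p) = 14p − 9.
Setting these equal: −14p + 5 = 14p − 9 ⇒ −28p = -14 ⇒ p = 1/2, and the value is (-14)·(1/2) + 5 = -2.
For the column player: with q = P(1), equating II's and III's payoffs gives −14q + 5 = 14q − 9 ⇒ q = 1/2.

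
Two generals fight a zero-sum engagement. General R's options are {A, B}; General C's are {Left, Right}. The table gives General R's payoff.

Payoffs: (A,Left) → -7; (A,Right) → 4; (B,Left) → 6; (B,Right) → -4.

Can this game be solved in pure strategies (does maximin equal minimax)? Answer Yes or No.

No

Row minima: A → -7, B → -4; maximin = -4.
Column maxima: Left → 6, Right → 4; minimax = 4.
-4 ≠ 4, so no pure-strategy equilibrium exists.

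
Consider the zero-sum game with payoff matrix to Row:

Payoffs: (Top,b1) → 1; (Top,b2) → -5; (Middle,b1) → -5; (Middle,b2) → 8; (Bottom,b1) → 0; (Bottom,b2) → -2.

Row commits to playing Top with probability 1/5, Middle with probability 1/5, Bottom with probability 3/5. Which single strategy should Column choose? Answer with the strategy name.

b1

If Column plays b1, Row's expected payoff is (1/5)·1 + (1/5)·(-5) + (3/5)·0 = -4/5.
If Column plays b2, Row's expected payoff is (1/5)·(-5) + (1/5)·8 + (3/5)·(-2) = -3/5.
Column minimizes Row's payoff; the smallest is -4/5, so the best response is b1.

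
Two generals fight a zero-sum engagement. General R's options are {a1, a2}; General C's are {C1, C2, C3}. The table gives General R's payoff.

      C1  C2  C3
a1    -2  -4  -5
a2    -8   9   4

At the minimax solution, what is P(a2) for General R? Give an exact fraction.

1/5

Row minima: a1 → -5, a2 → -8; maximin = -5.
Column maxima: C1 → -2, C2 → 9, C3 → 4; minimax = -2.
-5 ≠ -2, so there is no saddle point; optimal play is mixed.
C2 is strictly dominated by C3 (it gives General R strictly more in every row), so General C never plays it.
On the remaining 2×2 (a1, a2 vs C1, C3):
Let General R play a1 with probability p. Expected payoff against C1: (-2)p + (-8)(1−p) = 6p − 8; against C3: (-5)p + 4(1−p) = −9p + 4.
Setting these equal: 6p − 8 = −9p + 4 ⇒ 15p = 12 ⇒ p = 4/5, and the value is (6)·(4/5) − 8 = -16/5.
For General C: with q = P(C1), equating a1's and a2's payoffs gives 3q − 5 = −12q + 4 ⇒ q = 3/5.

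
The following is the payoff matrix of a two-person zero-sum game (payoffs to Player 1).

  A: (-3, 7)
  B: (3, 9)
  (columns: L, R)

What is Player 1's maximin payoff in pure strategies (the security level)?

Row minima: A → -3, B → 3.
The best of these is 3.

3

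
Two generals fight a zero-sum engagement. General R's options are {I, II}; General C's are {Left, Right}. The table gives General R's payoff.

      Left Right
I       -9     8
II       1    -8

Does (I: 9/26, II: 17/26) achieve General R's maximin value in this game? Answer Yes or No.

Against Left this mix gives (9/26)·(-9) + (17/26)·1 = -32/13.
Against Right this mix gives (9/26)·8 + (17/26)·(-8) = -32/13.
All of General C's active replies (Left, Right) yield -32/13, and no column does worse for General R. The mix makes General C indifferent and guarantees -32/13, so it is optimal.

Yes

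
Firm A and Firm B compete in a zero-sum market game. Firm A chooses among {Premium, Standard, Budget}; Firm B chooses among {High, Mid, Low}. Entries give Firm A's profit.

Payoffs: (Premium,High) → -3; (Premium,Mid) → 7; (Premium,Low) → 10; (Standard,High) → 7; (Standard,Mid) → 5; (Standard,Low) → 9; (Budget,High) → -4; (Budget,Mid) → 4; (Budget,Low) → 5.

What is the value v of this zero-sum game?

16/3

Row minima: Premium → -3, Standard → 5, Budget → -4; maximin = 5.
Column maxima: High → 7, Mid → 7, Low → 10; minimax = 7.
5 ≠ 7, so there is no saddle point; optimal play is mixed.
Budget is strictly dominated by Premium, so Firm A never plays it.
Low is strictly dominated by High (it gives Firm A strictly more in every row), so Firm B never plays it.
On the remaining 2×2 (Premium, Standard vs High, Mid):
Let Firm A play Premium with probability p. Expected payoff against High: (-3)p + 7(1−p) = −10p + 7; against Mid: 7p + 5(1−p) = 2p + 5.
Setting these equal: −10p + 7 = 2p + 5 ⇒ −12p = -2 ⇒ p = 1/6, and the value is (-10)·(1/6) + 7 = 16/3.
For Firm B: with q = P(High), equating Premium's and Standard's payoffs gives −10q + 7 = 2q + 5 ⇒ q = 1/6.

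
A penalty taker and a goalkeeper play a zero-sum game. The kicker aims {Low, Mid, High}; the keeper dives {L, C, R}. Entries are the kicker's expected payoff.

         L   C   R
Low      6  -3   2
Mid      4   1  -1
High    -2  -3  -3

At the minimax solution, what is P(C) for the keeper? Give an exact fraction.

Row minima: Low → -3, Mid → -1, High → -3; maximin = -1.
Column maxima: L → 6, C → 1, R → 2; minimax = 1.
-1 ≠ 1, so there is no saddle point; optimal play is mixed.
High is strictly dominated by Mid, so the kicker never plays it.
L is strictly dominated by C (it gives the kicker strictly more in every row), so the keeper never plays it.
On the remaining 2×2 (Low, Mid vs C, R):
Let the kicker play Low with probability p. Expected payoff against C: (-3)p + 1(1−p) = −4p + 1; against R: 2p + (-1)(1−p) = 3p − 1.
Setting these equal: −4p + 1 = 3p − 1 ⇒ −7p = -2 ⇒ p = 2/7, and the value is (-4)·(2/7) + 1 = -1/7.
For the keeper: with q = P(C), equating Low's and Mid's payoffs gives −5q + 2 = 2q − 1 ⇒ q = 3/7.

3/7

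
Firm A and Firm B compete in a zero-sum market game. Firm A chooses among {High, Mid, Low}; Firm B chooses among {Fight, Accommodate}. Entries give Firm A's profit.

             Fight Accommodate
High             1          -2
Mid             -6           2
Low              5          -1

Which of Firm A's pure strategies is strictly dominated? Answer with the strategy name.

Low gives a strictly higher payoff than High against every column: 5 > 1, -1 > -2.
So High is strictly dominated and Firm A never plays it.

High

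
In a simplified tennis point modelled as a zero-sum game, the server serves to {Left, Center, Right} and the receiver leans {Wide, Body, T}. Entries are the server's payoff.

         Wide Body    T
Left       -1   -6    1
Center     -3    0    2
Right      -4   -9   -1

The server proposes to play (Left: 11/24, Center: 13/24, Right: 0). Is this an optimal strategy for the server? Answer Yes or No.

Against Wide this mix gives (11/24)·(-1) + (13/24)·(-3) = -25/12.
Against Body this mix gives (11/24)·(-6) + (13/24)·0 = -11/4.
Against T this mix gives (11/24)·1 + (13/24)·2 = 37/24.
The receiver will play Body, holding the server to -11/4. Shifting weight toward the row that does better against Body would raise this floor (the equalizing mix achieves -9/4 against both Body and Wide), so the proposed strategy is not optimal.

No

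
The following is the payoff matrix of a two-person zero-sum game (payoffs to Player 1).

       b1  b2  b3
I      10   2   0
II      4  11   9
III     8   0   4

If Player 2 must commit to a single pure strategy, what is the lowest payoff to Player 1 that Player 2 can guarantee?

Column maxima: b1 → 10, b2 → 11, b3 → 9.
The smallest of these is 9.

9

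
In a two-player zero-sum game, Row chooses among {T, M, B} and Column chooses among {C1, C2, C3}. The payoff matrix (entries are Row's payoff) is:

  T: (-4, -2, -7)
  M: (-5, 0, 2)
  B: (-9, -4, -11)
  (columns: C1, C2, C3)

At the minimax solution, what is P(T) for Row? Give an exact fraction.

7/10

Row minima: T → -7, M → -5, B → -11; maximin = -5.
Column maxima: C1 → -4, C2 → 0, C3 → 2; minimax = -4.
-5 ≠ -4, so there is no saddle point; optimal play is mixed.
B is strictly dominated by T, so Row never plays it.
C2 is strictly dominated by C1 (it gives Row strictly more in every row), so Column never plays it.
On the remaining 2×2 (T, M vs C1, C3):
Let Row play T with probability p. Expected payoff against C1: (-4)p + (-5)(1−p) = p − 5; against C3: (-7)p + 2(1−p) = −9p + 2.
Setting these equal: p − 5 = −9p + 2 ⇒ 10p = 7 ⇒ p = 7/10, and the value is (1)·(7/10) − 5 = -43/10.
For Column: with q = P(C1), equating T's and M's payoffs gives 3q − 7 = −7q + 2 ⇒ q = 9/10.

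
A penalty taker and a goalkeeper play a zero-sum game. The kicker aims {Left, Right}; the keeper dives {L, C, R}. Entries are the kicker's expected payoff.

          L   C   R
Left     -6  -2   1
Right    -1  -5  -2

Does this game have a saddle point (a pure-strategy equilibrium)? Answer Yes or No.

Row minima: Left → -6, Right → -5; maximin = -5.
Column maxima: L → -1, C → -2, R → 1; minimax = -2.
-5 ≠ -2, so no pure-strategy equilibrium exists.

No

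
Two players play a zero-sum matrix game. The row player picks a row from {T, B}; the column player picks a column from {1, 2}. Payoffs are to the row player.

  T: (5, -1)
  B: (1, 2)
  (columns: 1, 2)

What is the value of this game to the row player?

Row minima: T → -1, B → 1; maximin = 1.
Column maxima: 1 → 5, 2 → 2; minimax = 2.
1 ≠ 2, so there is no saddle point; optimal play is mixed.
Let the row player play T with probability p. Expected payoff against 1: 5p + 1(1−p) = 4p + 1; against 2: (-1)p + 2(1−p) = −3p + 2.
Setting these equal: 4p + 1 = −3p + 2 ⇒ 7p = 1 ⇒ p = 1/7, and the value is (4)·(1/7) + 1 = 11/7.
For the column player: with q = P(1), equating T's and B's payoffs gives 6q − 1 = −q + 2 ⇒ q = 3/7.

11/7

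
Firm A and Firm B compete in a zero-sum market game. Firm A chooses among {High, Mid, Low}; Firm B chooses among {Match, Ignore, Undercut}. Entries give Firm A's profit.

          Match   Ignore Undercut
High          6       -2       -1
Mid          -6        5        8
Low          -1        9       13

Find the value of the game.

Row minima: High → -2, Mid → -6, Low → -1; maximin = -1.
Column maxima: Match → 6, Ignore → 9, Undercut → 13; minimax = 6.
-1 ≠ 6, so there is no saddle point; optimal play is mixed.
Mid is strictly dominated by Low, so Firm A never plays it.
Undercut is strictly dominated by Ignore (it gives Firm A strictly more in every row), so Firm B never plays it.
On the remaining 2×2 (High, Low vs Match, Ignore):
Let Firm A play High with probability p. Expected payoff against Match: 6p + (-1)(1−p) = 7p − 1; against Ignore: (-2)p + 9(1−p) = −11p + 9.
Setting these equal: 7p − 1 = −11p + 9 ⇒ 18p = 10 ⇒ p = 5/9, and the value is (7)·(5/9) − 1 = 26/9.
For Firm B: with q = P(Match), equating High's and Low's payoffs gives 8q − 2 = −10q + 9 ⇒ q = 11/18.

26/9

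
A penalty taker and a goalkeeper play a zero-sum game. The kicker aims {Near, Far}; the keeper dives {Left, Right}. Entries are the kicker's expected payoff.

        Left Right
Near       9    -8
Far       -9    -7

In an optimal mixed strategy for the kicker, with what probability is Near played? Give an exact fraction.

Row minima: Near → -8, Far → -9; maximin = -8.
Column maxima: Left → 9, Right → -7; minimax = -7.
-8 ≠ -7, so there is no saddle point; optimal play is mixed.
Let the kicker play Near with probability p. Expected payoff against Left: 9p + (-9)(1−p) = 18p − 9; against Right: (-8)p + (-7)(1−p) = −p − 7.
Setting these equal: 18p − 9 = −p − 7 ⇒ 19p = 2 ⇒ p = 2/19, and the value is (18)·(2/19) − 9 = -135/19.
For the keeper: with q = P(Left), equating Near's and Far's payoffs gives 17q − 8 = −2q − 7 ⇒ q = 1/19.

2/19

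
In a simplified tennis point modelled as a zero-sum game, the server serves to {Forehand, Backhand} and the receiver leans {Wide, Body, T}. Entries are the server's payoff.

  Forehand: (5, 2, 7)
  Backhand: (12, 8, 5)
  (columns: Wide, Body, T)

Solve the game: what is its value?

23/4

Row minima: Forehand → 2, Backhand → 5; maximin = 5.
Column maxima: Wide → 12, Body → 8, T → 7; minimax = 7.
5 ≠ 7, so there is no saddle point; optimal play is mixed.
Wide is strictly dominated by Body (it gives the server strictly more in every row), so the receiver never plays it.
On the remaining 2×2 (Forehand, Backhand vs Body, T):
Let the server play Forehand with probability p. Expected payoff against Body: 2p + 8(1−p) = −6p + 8; against T: 7p + 5(1−p) = 2p + 5.
Setting these equal: −6p + 8 = 2p + 5 ⇒ −8p = -3 ⇒ p = 3/8, and the value is (-6)·(3/8) + 8 = 23/4.
For the receiver: with q = P(Body), equating Forehand's and Backhand's payoffs gives −5q + 7 = 3q + 5 ⇒ q = 1/4.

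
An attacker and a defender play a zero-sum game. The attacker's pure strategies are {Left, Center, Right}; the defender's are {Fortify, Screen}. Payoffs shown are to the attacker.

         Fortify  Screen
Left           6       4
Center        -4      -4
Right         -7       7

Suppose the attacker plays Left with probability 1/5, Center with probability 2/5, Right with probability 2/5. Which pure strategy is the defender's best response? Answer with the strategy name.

If the defender plays Fortify, the attacker's expected payoff is (1/5)·6 + (2/5)·(-4) + (2/5)·(-7) = -16/5.
If the defender plays Screen, the attacker's expected payoff is (1/5)·4 + (2/5)·(-4) + (2/5)·7 = 2.
The defender minimizes the attacker's payoff; the smallest is -16/5, so the best response is Fortify.

Fortify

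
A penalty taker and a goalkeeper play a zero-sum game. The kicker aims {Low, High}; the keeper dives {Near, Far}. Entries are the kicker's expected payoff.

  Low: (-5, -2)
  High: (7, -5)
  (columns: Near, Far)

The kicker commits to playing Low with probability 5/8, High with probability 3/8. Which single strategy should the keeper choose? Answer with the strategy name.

Far

If the keeper plays Near, the kicker's expected payoff is (5/8)·(-5) + (3/8)·7 = -1/2.
If the keeper plays Far, the kicker's expected payoff is (5/8)·(-2) + (3/8)·(-5) = -25/8.
The keeper minimizes the kicker's payoff; the smallest is -25/8, so the best response is Far.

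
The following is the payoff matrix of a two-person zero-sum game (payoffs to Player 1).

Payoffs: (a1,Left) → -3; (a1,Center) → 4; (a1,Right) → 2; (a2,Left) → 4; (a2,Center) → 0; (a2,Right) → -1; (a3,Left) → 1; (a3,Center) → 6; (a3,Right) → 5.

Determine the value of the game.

Row minima: a1 → -3, a2 → -1, a3 → 1; maximin = 1.
Column maxima: Left → 4, Center → 6, Right → 5; minimax = 4.
1 ≠ 4, so there is no saddle point; optimal play is mixed.
a1 is strictly dominated by a3, so Player 1 never plays it.
Center is strictly dominated by Right (it gives Player 1 strictly more in every row), so Player 2 never plays it.
On the remaining 2×2 (a2, a3 vs Left, Right):
Let Player 1 play a2 with probability p. Expected payoff against Left: 4p + 1(1−p) = 3p + 1; against Right: (-1)p + 5(1−p) = −6p + 5.
Setting these equal: 3p + 1 = −6p + 5 ⇒ 9p = 4 ⇒ p = 4/9, and the value is (3)·(4/9) + 1 = 7/3.
For Player 2: with q = P(Left), equating a2's and a3's payoffs gives 5q − 1 = −4q + 5 ⇒ q = 2/3.

7/3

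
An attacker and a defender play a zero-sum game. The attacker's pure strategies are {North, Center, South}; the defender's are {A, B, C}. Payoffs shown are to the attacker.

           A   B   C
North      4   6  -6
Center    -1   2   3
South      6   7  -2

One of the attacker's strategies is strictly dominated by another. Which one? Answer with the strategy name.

North

South gives a strictly higher payoff than North against every column: 6 > 4, 7 > 6, -2 > -6.
So North is strictly dominated and the attacker never plays it.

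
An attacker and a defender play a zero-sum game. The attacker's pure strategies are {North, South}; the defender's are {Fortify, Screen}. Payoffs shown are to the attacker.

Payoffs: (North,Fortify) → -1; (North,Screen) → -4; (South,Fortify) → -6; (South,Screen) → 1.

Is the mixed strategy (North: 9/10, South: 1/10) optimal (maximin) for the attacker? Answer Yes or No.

No

Against Fortify this mix gives (9/10)·(-1) + (1/10)·(-6) = -3/2.
Against Screen this mix gives (9/10)·(-4) + (1/10)·1 = -7/2.
The defender will play Screen, holding the attacker to -7/2. Shifting weight toward the row that does better against Screen would raise this floor (the equalizing mix achieves -5/2 against both Screen and Fortify), so the proposed strategy is not optimal.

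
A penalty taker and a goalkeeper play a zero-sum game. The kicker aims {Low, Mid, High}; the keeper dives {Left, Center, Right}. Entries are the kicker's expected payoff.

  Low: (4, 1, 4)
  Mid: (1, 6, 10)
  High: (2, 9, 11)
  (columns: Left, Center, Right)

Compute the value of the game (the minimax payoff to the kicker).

17/5

Row minima: Low → 1, Mid → 1, High → 2; maximin = 2.
Column maxima: Left → 4, Center → 9, Right → 11; minimax = 4.
2 ≠ 4, so there is no saddle point; optimal play is mixed.
Mid is strictly dominated by High, so the kicker never plays it.
Right is strictly dominated by Center (it gives the kicker strictly more in every row), so the keeper never plays it.
On the remaining 2×2 (Low, High vs Left, Center):
Let the kicker play Low with probability p. Expected payoff against Left: 4p + 2(1−p) = 2p + 2; against Center: 1p + 9(1−p) = −8p + 9.
Setting these equal: 2p + 2 = −8p + 9 ⇒ 10p = 7 ⇒ p = 7/10, and the value is (2)·(7/10) + 2 = 17/5.
For the keeper: with q = P(Left), equating Low's and High's payoffs gives 3q + 1 = −7q + 9 ⇒ q = 4/5.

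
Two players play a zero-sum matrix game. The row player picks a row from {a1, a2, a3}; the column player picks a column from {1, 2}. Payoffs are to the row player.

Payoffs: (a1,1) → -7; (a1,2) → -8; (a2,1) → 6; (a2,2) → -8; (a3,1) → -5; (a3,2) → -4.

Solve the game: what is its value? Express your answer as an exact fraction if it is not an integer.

Row minima: a1 → -8, a2 → -8, a3 → -5; maximin = -5.
Column maxima: 1 → 6, 2 → -4; minimax = -4.
-5 ≠ -4, so there is no saddle point; optimal play is mixed.
a1 is strictly dominated by a3, so the row player never plays it.
On the remaining 2×2 (a2, a3 vs 1, 2):
Let the row player play a2 with probability p. Expected payoff against 1: 6p + (-5)(1−p) = 11p − 5; against 2: (-8)p + (-4)(1−p) = −4p − 4.
Setting these equal: 11p − 5 = −4p − 4 ⇒ 15p = 1 ⇒ p = 1/15, and the value is (11)·(1/15) − 5 = -64/15.
For the column player: with q = P(1), equating a2's and a3's payoffs gives 14q − 8 = −q − 4 ⇒ q = 4/15.

-64/15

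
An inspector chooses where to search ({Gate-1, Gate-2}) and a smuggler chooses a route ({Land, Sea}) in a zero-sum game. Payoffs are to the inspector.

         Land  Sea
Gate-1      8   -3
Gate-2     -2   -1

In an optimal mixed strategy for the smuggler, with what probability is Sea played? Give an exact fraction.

Row minima: Gate-1 → -3, Gate-2 → -2; maximin = -2.
Column maxima: Land → 8, Sea → -1; minimax = -1.
-2 ≠ -1, so there is no saddle point; optimal play is mixed.
Let the inspector play Gate-1 with probability p. Expected payoff against Land: 8p + (-2)(1−p) = 10p − 2; against Sea: (-3)p + (-1)(1−p) = −2p − 1.
Setting these equal: 10p − 2 = −2p − 1 ⇒ 12p = 1 ⇒ p = 1/12, and the value is (10)·(1/12) − 2 = -7/6.
For the smuggler: with q = P(Land), equating Gate-1's and Gate-2's payoffs gives 11q − 3 = −q − 1 ⇒ q = 1/6.

5/6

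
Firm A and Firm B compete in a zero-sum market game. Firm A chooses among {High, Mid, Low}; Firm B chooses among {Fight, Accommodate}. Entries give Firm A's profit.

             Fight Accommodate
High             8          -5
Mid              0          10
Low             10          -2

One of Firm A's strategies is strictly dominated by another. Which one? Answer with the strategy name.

Low gives a strictly higher payoff than High against every column: 10 > 8, -2 > -5.
So High is strictly dominated and Firm A never plays it.

High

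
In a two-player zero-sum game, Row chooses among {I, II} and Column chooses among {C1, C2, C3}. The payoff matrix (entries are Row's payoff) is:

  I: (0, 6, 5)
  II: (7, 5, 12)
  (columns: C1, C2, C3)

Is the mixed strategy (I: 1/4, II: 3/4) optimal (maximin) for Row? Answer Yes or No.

Against C1 this mix gives (1/4)·0 + (3/4)·7 = 21/4.
Against C2 this mix gives (1/4)·6 + (3/4)·5 = 21/4.
Against C3 this mix gives (1/4)·5 + (3/4)·12 = 41/4.
All of Column's active replies (C1, C2) yield 21/4, and no column does worse for Row. The mix makes Column indifferent and guarantees 21/4, so it is optimal.

Yes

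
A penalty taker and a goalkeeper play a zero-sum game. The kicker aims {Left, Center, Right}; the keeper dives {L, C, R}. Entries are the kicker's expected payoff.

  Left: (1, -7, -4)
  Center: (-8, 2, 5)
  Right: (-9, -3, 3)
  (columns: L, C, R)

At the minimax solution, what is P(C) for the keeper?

1/2

Row minima: Left → -7, Center → -8, Right → -9; maximin = -7.
Column maxima: L → 1, C → 2, R → 5; minimax = 1.
-7 ≠ 1, so there is no saddle point; optimal play is mixed.
Right is strictly dominated by Center, so the kicker never plays it.
R is strictly dominated by C (it gives the kicker strictly more in every row), so the keeper never plays it.
On the remaining 2×2 (Left, Center vs L, C):
Let the kicker play Left with probability p. Expected payoff against L: 1p + (-8)(1−p) = 9p − 8; against C: (-7)p + 2(1−p) = −9p + 2.
Setting these equal: 9p − 8 = −9p + 2 ⇒ 18p = 10 ⇒ p = 5/9, and the value is (9)·(5/9) − 8 = -3.
For the keeper: with q = P(L), equating Left's and Center's payoffs gives 8q − 7 = −10q + 2 ⇒ q = 1/2.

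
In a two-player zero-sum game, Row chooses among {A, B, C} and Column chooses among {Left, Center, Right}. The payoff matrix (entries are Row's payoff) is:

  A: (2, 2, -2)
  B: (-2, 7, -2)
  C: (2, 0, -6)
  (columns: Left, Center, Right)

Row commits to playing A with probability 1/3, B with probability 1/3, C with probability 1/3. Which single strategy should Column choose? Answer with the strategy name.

If Column plays Left, Row's expected payoff is (1/3)·2 + (1/3)·(-2) + (1/3)·2 = 2/3.
If Column plays Center, Row's expected payoff is (1/3)·2 + (1/3)·7 + (1/3)·0 = 3.
If Column plays Right, Row's expected payoff is (1/3)·(-2) + (1/3)·(-2) + (1/3)·(-6) = -10/3.
Column minimizes Row's payoff; the smallest is -10/3, so the best response is Right.

Right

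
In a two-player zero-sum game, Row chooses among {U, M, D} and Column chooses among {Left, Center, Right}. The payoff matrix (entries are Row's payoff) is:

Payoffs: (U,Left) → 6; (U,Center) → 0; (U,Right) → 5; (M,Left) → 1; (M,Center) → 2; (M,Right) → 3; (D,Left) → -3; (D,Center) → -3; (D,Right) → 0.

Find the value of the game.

12/7

Row minima: U → 0, M → 1, D → -3; maximin = 1.
Column maxima: Left → 6, Center → 2, Right → 5; minimax = 2.
1 ≠ 2, so there is no saddle point; optimal play is mixed.
D is strictly dominated by U, so Row never plays it.
Right is strictly dominated by Center (it gives Row strictly more in every row), so Column never plays it.
On the remaining 2×2 (U, M vs Left, Center):
Let Row play U with probability p. Expected payoff against Left: 6p + 1(1−p) = 5p + 1; against Center: 0p + 2(1−p) = −2p + 2.
Setting these equal: 5p + 1 = −2p + 2 ⇒ 7p = 1 ⇒ p = 1/7, and the value is (5)·(1/7) + 1 = 12/7.
For Column: with q = P(Left), equating U's and M's payoffs gives 6q = −q + 2 ⇒ q = 2/7.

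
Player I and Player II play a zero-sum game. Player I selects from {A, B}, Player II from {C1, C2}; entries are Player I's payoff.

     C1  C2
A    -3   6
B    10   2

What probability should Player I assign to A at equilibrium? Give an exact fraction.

Row minima: A → -3, B → 2; maximin = 2.
Column maxima: C1 → 10, C2 → 6; minimax = 6.
2 ≠ 6, so there is no saddle point; optimal play is mixed.
Let Player I play A with probability p. Expected payoff against C1: (-3)p + 10(1−p) = −13p + 10; against C2: 6p + 2(1−p) = 4p + 2.
Setting these equal: −13p + 10 = 4p + 2 ⇒ −17p = -8 ⇒ p = 8/17, and the value is (-13)·(8/17) + 10 = 66/17.
For Player II: with q = P(C1), equating A's and B's payoffs gives −9q + 6 = 8q + 2 ⇒ q = 4/17.

8/17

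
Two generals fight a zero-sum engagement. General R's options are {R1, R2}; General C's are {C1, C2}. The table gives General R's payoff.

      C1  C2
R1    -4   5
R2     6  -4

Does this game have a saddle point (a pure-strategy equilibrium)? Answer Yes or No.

Row minima: R1 → -4, R2 → -4; maximin = -4.
Column maxima: C1 → 6, C2 → 5; minimax = 5.
-4 ≠ 5, so no pure-strategy equilibrium exists.

No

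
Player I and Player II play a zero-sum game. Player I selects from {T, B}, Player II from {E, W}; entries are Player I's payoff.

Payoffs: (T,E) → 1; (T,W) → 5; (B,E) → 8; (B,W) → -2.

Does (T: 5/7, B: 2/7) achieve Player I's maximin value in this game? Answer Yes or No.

Against E this mix gives (5/7)·1 + (2/7)·8 = 3.
Against W this mix gives (5/7)·5 + (2/7)·(-2) = 3.
All of Player II's active replies (E, W) yield 3, and no column does worse for Player I. The mix makes Player II indifferent and guarantees 3, so it is optimal.

Yes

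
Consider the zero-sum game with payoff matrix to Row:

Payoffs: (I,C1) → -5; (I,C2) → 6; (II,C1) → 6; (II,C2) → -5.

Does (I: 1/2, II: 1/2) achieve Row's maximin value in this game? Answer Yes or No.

Against C1 this mix gives (1/2)·(-5) + (1/2)·6 = 1/2.
Against C2 this mix gives (1/2)·6 + (1/2)·(-5) = 1/2.
All of Column's active replies (C1, C2) yield 1/2, and no column does worse for Row. The mix makes Column indifferent and guarantees 1/2, so it is optimal.

Yes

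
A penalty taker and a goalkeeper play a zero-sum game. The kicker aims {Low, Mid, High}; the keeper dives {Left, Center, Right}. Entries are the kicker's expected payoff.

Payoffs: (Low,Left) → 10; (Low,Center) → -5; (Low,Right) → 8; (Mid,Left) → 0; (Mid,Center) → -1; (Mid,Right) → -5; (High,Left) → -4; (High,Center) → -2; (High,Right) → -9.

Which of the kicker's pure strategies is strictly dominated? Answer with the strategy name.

Mid gives a strictly higher payoff than High against every column: 0 > -4, -1 > -2, -5 > -9.
So High is strictly dominated and the kicker never plays it.

High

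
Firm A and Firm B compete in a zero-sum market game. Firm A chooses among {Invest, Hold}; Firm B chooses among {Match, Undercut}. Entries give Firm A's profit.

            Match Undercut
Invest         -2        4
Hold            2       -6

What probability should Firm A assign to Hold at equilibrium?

Row minima: Invest → -2, Hold → -6; maximin = -2.
Column maxima: Match → 2, Undercut → 4; minimax = 2.
-2 ≠ 2, so there is no saddle point; optimal play is mixed.
Let Firm A play Invest with probability p. Expected payoff against Match: (-2)p + 2(1−p) = −4p + 2; against Undercut: 4p + (-6)(1−p) = 10p − 6.
Setting these equal: −4p + 2 = 10p − 6 ⇒ −14p = -8 ⇒ p = 4/7, and the value is (-4)·(4/7) + 2 = -2/7.
For Firm B: with q = P(Match), equating Invest's and Hold's payoffs gives −6q + 4 = 8q − 6 ⇒ q = 5/7.

3/7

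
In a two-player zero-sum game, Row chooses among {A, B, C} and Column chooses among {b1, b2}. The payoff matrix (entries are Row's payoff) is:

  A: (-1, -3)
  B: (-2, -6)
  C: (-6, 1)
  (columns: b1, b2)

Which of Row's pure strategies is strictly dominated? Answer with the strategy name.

B

A gives a strictly higher payoff than B against every column: -1 > -2, -3 > -6.
So B is strictly dominated and Row never plays it.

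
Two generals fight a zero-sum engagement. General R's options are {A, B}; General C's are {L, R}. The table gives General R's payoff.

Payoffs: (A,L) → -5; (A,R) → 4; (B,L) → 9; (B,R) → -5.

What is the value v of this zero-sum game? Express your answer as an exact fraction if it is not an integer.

Row minima: A → -5, B → -5; maximin = -5.
Column maxima: L → 9, R → 4; minimax = 4.
-5 ≠ 4, so there is no saddle point; optimal play is mixed.
Let General R play A with probability p. Expected payoff against L: (-5)p + 9(1−p) = −14p + 9; against R: 4p + (-5)(1−p) = 9p − 5.
Setting these equal: −14p + 9 = 9p − 5 ⇒ −23p = -14 ⇒ p = 14/23, and the value is (-14)·(14/23) + 9 = 11/23.
For General C: with q = P(L), equating A's and B's payoffs gives −9q + 4 = 14q − 5 ⇒ q = 9/23.

11/23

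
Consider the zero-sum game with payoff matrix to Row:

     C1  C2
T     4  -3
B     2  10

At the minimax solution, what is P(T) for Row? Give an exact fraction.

Row minima: T → -3, B → 2; maximin = 2.
Column maxima: C1 → 4, C2 → 10; minimax = 4.
2 ≠ 4, so there is no saddle point; optimal play is mixed.
Let Row play T with probability p. Expected payoff against C1: 4p + 2(1−p) = 2p + 2; against C2: (-3)p + 10(1−p) = −13p + 10.
Setting these equal: 2p + 2 = −13p + 10 ⇒ 15p = 8 ⇒ p = 8/15, and the value is (2)·(8/15) + 2 = 46/15.
For Column: with q = P(C1), equating T's and B's payoffs gives 7q − 3 = −8q + 10 ⇒ q = 13/15.

8/15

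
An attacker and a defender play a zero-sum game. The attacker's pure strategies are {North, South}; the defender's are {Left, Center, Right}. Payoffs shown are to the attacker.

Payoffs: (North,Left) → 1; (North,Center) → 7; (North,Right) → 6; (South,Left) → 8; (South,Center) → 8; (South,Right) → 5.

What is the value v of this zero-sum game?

Row minima: North → 1, South → 5; maximin = 5.
Column maxima: Left → 8, Center → 8, Right → 6; minimax = 6.
5 ≠ 6, so there is no saddle point; optimal play is mixed.
Center is strictly dominated by Right (it gives the attacker strictly more in every row), so the defender never plays it.
On the remaining 2×2 (North, South vs Left, Right):
Let the attacker play North with probability p. Expected payoff against Left: 1p + 8(1−p) = −7p + 8; against Right: 6p + 5(1−p) = p + 5.
Setting these equal: −7p + 8 = p + 5 ⇒ −8p = -3 ⇒ p = 3/8, and the value is (-7)·(3/8) + 8 = 43/8.
For the defender: with q = P(Left), equating North's and South's payoffs gives −5q + 6 = 3q + 5 ⇒ q = 1/8.

43/8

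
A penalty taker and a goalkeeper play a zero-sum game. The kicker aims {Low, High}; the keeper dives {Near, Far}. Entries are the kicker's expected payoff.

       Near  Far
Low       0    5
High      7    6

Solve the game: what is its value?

Row minima: Low → 0, High → 6; maximin = 6.
Column maxima: Near → 7, Far → 6; minimax = 6.
Since maximin = minimax = 6, there is a saddle point and the value is 6.

6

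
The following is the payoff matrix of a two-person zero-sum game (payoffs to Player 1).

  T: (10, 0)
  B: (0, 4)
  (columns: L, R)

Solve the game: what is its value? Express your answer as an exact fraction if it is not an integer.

20/7

Row minima: T → 0, B → 0; maximin = 0.
Column maxima: L → 10, R → 4; minimax = 4.
0 ≠ 4, so there is no saddle point; optimal play is mixed.
Let Player 1 play T with probability p. Expected payoff against L: 10p + 0(1−p) = 10p; against R: 0p + 4(1−p) = −4p + 4.
Setting these equal: 10p = −4p + 4 ⇒ 14p = 4 ⇒ p = 2/7, and the value is (10)·(2/7) = 20/7.
For Player 2: with q = P(L), equating T's and B's payoffs gives 10q = −4q + 4 ⇒ q = 2/7.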